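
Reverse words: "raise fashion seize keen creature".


Original: "raise fashion seize keen creature"
Words (1..n): raise | fashion | seize | keen | creature
Reversed (n..1): creature | keen | seize | fashion | raise
Result = "creature keen seize fashion raise"


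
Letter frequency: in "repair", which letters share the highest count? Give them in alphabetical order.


Word: "repair"
Letter counts:
  'a': 1
  'e': 1
  'i': 1
  'p': 1
  'r': 2
Maximum count = 2
Most frequent = 'r' (2 times each)


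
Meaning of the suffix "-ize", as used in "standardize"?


Suffix: -ize
Example: standardize (standard + -ize)
Meaning = to make


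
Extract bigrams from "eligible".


Word: "eligible" (length 8)
Number of bigrams = 8 - 2 + 1 = 7
  Position 0: "el"
  Position 1: "li"
  Position 2: "ig"
  Position 3: "gi"
  Position 4: "ib"
  Position 5: "bl"
  Position 6: "le"
Bigrams = "el", "li", "ig", "gi", "ib", "bl", "le"


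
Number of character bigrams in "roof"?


Word: "roof" (length 4)
Number of 2-grams = length - 2 + 1 = 4 - 2 + 1
= 3


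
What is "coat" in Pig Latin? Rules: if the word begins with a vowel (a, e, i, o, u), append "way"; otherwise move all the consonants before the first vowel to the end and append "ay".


Word: "coat"
Starts with consonant(s) → move to end, add 'ay'
Consonant cluster: "c"
Pig Latin = "oatcay"


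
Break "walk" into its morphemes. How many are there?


Word: "walk"
Morphemes: walk
Each morpheme carries meaning
= 1 morpheme


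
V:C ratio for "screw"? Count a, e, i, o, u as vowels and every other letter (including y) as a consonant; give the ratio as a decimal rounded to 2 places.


Word: "screw"
Vowels (a,e,i,o,u): 1
Consonants: 4
Ratio = 1/4
= 0.25


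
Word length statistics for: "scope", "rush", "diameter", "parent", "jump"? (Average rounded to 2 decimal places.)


Lengths: "scope"=5, "rush"=4, "diameter"=8, "parent"=6, "jump"=4
Sum = 27, Count = 5
Average = 27/5 = 5.40
= avg=5.40, min=4, max=8


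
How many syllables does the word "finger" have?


Word: "finger"
Syllable breakdown: fin-ger
Counting: 2 parts
= 2 syllables


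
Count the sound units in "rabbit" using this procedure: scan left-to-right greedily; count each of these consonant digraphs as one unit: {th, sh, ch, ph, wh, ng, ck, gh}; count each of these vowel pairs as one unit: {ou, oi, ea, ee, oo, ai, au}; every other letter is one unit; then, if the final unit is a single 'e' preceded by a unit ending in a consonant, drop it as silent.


Word: "rabbit" (6 letters)
Left-to-right scan:
  (1) 'r' (letter)
  (2) 'a' (letter)
  (3) 'b' (letter)
  (4) 'b' (letter)
  (5) 'i' (letter)
  (6) 't' (letter)
Units from scan: 6
Sound units = 6 units


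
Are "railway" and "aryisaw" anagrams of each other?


Word 1: "railway" → sorted: aailrwy
Word 2: "aryisaw" → sorted: aairswy
Same letters? aailrwy != aairswy
Anagram = No


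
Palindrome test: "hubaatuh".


Word: "hubaatuh"
Reversed: "hutaabuh"
Forward == Backward? hubaatuh != hutaabuh
Palindrome = No


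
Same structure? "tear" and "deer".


Pattern of "tear": [0, 1, 2, 3]
Pattern of "deer": [0, 1, 1, 2]
Patterns do not match
Same pattern = No


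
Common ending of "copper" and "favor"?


Word 1: "copper"
Word 2: "favor"
Comparing from end:
  Pos -1: 'r' == 'r'
  Pos -2: 'e' != 'o' (stop)
LCS = "r" (length 1)


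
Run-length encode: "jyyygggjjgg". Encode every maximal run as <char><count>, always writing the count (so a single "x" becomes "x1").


String: "jyyygggjjgg"
Scanning for consecutive runs:
  'j' x 1
  'y' x 3
  'g' x 3
  'j' x 2
  'g' x 2
RLE = "j1y3g3j2g2"


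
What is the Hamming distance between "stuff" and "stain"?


Comparing character by character (same length = 5):
  Pos 0: 's' vs 's' =
  Pos 1: 't' vs 't' =
  Pos 2: 'u' vs 'a' !=
  Pos 3: 'f' vs 'i' !=
  Pos 4: 'f' vs 'n' !=
Hamming distance = 3


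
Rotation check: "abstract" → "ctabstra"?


Word: "abstract", Candidate: "ctabstra"
Method: check if candidate is substring of word+word
"abstractabstract" contains "ctabstra"? Yes
Is rotation = Yes


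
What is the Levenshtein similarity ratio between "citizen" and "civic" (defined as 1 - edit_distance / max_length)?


Word 1: "citizen" (length 7)
Word 2: "civic" (length 5)
One optimal edit sequence:
  1. keep 'c'
  2. keep 'i'
  3. substitute 't' -> 'v'  (+1)
  4. keep 'i'
  5. delete 'z'  (+1)
  6. delete 'e'  (+1)
  7. substitute 'n' -> 'c'  (+1)
Edit distance = 4
Max length = max(7, 5) = 7
Similarity = 1 - 4/7
= 0.4286


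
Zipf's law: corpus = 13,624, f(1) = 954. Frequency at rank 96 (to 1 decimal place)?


Zipf's law: f(r) = f(1) / r
f(1) = 954
f(96) = 954 / 96
= 9.9 occurrences


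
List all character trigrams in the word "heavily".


Word: "heavily" (length 7)
Number of trigrams = 7 - 3 + 1 = 5
  Position 0: "hea"
  Position 1: "eav"
  Position 2: "avi"
  Position 3: "vil"
  Position 4: "ily"
Trigrams = "hea", "eav", "avi", "vil", "ily"


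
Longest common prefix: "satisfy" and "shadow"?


Word 1: "satisfy"
Word 2: "shadow"
Comparing from start:
  Pos 0: 's' == 's'
  Pos 1: 'a' != 'h' (stop)
LCP = "s" (length 1)


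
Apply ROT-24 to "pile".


Word: "pile"
Shift: 24
Each letter → (letter + shift) mod 26:
  'p' (15) + 24 = 13 → 'n'
  'i' (8) + 24 = 6 → 'g'
  'l' (11) + 24 = 9 → 'j'
  'e' (4) + 24 = 2 → 'c'
Result = "ngjc"


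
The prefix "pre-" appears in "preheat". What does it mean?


Prefix: pre-
Example: preheat (pre- + heat)
Meaning = before


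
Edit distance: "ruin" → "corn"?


Word 1: "ruin" (length 4)
Word 2: "corn" (length 4)
One optimal edit sequence (insert/delete/substitute each cost 1):
  1. substitute 'r' -> 'c'  (+1)
  2. substitute 'u' -> 'o'  (+1)
  3. substitute 'i' -> 'r'  (+1)
  4. keep 'n'
Total edit operations: 3
Edit distance = 3


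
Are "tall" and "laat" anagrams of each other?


Word 1: "tall" → sorted: allt
Word 2: "laat" → sorted: aalt
Same letters? allt != aalt
Anagram = No


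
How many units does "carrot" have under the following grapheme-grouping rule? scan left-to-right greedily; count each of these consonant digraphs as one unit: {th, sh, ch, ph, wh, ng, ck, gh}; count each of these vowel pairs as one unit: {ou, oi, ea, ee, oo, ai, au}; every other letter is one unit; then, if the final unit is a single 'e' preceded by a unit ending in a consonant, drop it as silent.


Word: "carrot" (6 letters)
Left-to-right scan:
  1. 'c' (letter)
  2. 'a' (letter)
  3. 'r' (letter)
  4. 'r' (letter)
  5. 'o' (letter)
  6. 't' (letter)
Units from scan: 6
Sound units = 6 units


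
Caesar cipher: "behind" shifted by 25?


Word: "behind"
Shift: 25
Each letter → (letter + shift) mod 26:
  'b' (1) + 25 = 0 → 'a'
  'e' (4) + 25 = 3 → 'd'
  'h' (7) + 25 = 6 → 'g'
  'i' (8) + 25 = 7 → 'h'
  'n' (13) + 25 = 12 → 'm'
  'd' (3) + 25 = 2 → 'c'
Result = "adghmc"


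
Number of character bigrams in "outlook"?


Word: "outlook" (length 7)
Number of 2-grams = length - 2 + 1 = 7 - 2 + 1
= 6


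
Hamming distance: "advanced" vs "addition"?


Comparing character by character (same length = 8):
  Pos 0: 'a' vs 'a' =
  Pos 1: 'd' vs 'd' =
  Pos 2: 'v' vs 'd' !=
  Pos 3: 'a' vs 'i' !=
  Pos 4: 'n' vs 't' !=
  Pos 5: 'c' vs 'i' !=
  Pos 6: 'e' vs 'o' !=
  Pos 7: 'd' vs 'n' !=
Hamming distance = 6


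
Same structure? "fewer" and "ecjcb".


Pattern of "fewer": [0, 1, 2, 1, 3]
Pattern of "ecjcb": [0, 1, 2, 1, 3]
Patterns match
Same pattern = Yes


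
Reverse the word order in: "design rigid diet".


Original: "design rigid diet"
Words (1..n): design | rigid | diet
Reversed (n..1): diet | rigid | design
Result = "diet rigid design"


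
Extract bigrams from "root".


Word: "root" (length 4)
Number of bigrams = 4 - 2 + 1 = 3
  Position 0: "ro"
  Position 1: "oo"
  Position 2: "ot"
Bigrams = "ro", "oo", "ot"


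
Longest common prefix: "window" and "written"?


Word 1: "window"
Word 2: "written"
Comparing from start:
  Pos 0: 'w' == 'w'
  Pos 1: 'i' != 'r' (stop)
LCP = "w" (length 1)


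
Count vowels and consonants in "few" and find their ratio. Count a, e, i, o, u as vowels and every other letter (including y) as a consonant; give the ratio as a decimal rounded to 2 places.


Word: "few"
Vowels (a,e,i,o,u): 1
Consonants: 2
Ratio = 1/2
= 0.50


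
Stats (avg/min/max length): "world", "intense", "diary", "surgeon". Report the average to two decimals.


Lengths: "world"=5, "intense"=7, "diary"=5, "surgeon"=7
Sum = 24, Count = 4
Average = 24/4 = 6.00
= avg=6.00, min=5, max=7


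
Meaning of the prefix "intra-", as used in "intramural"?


Prefix: intra-
Example: intramural = intra- + mural
Meaning = within


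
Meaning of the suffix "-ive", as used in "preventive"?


Suffix: -ive
Example: preventive = prevent + -ive
Meaning = tending to


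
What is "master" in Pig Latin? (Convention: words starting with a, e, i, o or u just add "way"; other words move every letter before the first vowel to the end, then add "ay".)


Word: "master"
Starts with consonant(s) → move to end, add 'ay'
Consonant cluster: "m"
Pig Latin = "astermay"


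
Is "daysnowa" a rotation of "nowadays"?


Word: "nowadays", Candidate: "daysnowa"
Method: check if candidate is substring of word+word
"nowadaysnowadays" contains "daysnowa"? Yes
Is rotation = Yes


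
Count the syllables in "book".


Word: "book"
Syllable breakdown: book
Counting: 1 part
= 1 syllable


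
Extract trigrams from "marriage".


Word: "marriage" (length 8)
Number of trigrams = 8 - 3 + 1 = 6
  Position 0: "mar"
  Position 1: "arr"
  Position 2: "rri"
  Position 3: "ria"
  Position 4: "iag"
  Position 5: "age"
Trigrams = "mar", "arr", "rri", "ria", "iag", "age"


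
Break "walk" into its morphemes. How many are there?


Word: "walk"
Morphemes: walk
Each morpheme carries meaning
= 1 morpheme


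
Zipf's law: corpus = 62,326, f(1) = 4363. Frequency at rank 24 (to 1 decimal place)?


Zipf's law: f(r) = f(1) / r
f(1) = 4363
f(24) = 4363 / 24
= 181.8 occurrences


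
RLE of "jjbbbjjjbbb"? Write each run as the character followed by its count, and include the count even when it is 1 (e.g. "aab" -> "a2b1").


String: "jjbbbjjjbbb"
Scanning for consecutive runs:
  'j' x 2
  'b' x 3
  'j' x 3
  'b' x 3
RLE = "j2b3j3b3"


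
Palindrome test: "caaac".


Word: "caaac"
Reversed: "caaac"
Forward == Backward? caaac == caaac
Palindrome = Yes


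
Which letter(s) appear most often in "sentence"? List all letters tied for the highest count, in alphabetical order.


Word: "sentence"
Letter counts:
  'c': 1
  'e': 3
  'n': 2
  's': 1
  't': 1
Maximum count = 3
Most frequent = 'e' (3 times each)


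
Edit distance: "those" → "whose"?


Word 1: "those" (length 5)
Word 2: "whose" (length 5)
One optimal edit sequence (insert/delete/substitute each cost 1):
  1. substitute 't' -> 'w'  (+1)
  2. keep 'h'
  3. keep 'o'
  4. keep 's'
  5. keep 'e'
Total edit operations: 1
Edit distance = 1


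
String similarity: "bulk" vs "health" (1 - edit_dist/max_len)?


Word 1: "bulk" (length 4)
Word 2: "health" (length 6)
One optimal edit sequence:
  1. insert 'h'  (+1)
  2. substitute 'b' -> 'e'  (+1)
  3. substitute 'u' -> 'a'  (+1)
  4. keep 'l'
  5. insert 't'  (+1)
  6. substitute 'k' -> 'h'  (+1)
Edit distance = 5
Max length = max(4, 6) = 6
Similarity = 1 - 5/6
= 0.1667


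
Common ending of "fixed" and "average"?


Word 1: "fixed"
Word 2: "average"
Comparing from end:
  Pos -1: 'd' != 'e' (stop)
LCS = "" (length 0)


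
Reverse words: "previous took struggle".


Original: "previous took struggle"
Words (1..n): previous | took | struggle
Reversed (n..1): struggle | took | previous
Result = "struggle took previous"


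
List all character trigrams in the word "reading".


Word: "reading" (length 7)
Number of trigrams = 7 - 3 + 1 = 5
  Position 0: "rea"
  Position 1: "ead"
  Position 2: "adi"
  Position 3: "din"
  Position 4: "ing"
Trigrams = "rea", "ead", "adi", "din", "ing"


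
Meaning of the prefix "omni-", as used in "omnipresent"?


Prefix: omni-
As in: omnipresent -> omni- + present
Meaning = all


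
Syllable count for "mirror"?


Word: "mirror"
Syllable breakdown: mir · ror
Counting: 2 parts
= 2 syllables


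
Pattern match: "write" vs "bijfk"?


Pattern of "write": [0, 1, 2, 3, 4]
Pattern of "bijfk": [0, 1, 2, 3, 4]
Patterns match
Same pattern = Yes


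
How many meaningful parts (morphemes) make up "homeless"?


Word: "homeless"
Morphemes: home / -less
Each morpheme carries meaning
= 2 morphemes


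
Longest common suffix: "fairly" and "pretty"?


Word 1: "fairly"
Word 2: "pretty"
Comparing from end:
  Pos -1: 'y' == 'y'
  Pos -2: 'l' != 't' (stop)
LCS = "y" (length 1)


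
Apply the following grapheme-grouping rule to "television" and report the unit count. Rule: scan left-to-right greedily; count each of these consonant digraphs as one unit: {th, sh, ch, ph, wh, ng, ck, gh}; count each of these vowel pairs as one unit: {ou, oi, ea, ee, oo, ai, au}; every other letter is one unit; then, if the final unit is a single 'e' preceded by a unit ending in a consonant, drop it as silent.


Word: "television" (10 letters)
Left-to-right scan:
  (1) 't' (letter)
  (2) 'e' (letter)
  (3) 'l' (letter)
  (4) 'e' (letter)
  (5) 'v' (letter)
  (6) 'i' (letter)
  (7) 's' (letter)
  (8) 'i' (letter)
  (9) 'o' (letter)
  (10) 'n' (letter)
Units from scan: 10
Sound units = 10 units


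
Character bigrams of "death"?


Word: "death" (length 5)
Number of bigrams = 5 - 2 + 1 = 4
  Position 0: "de"
  Position 1: "ea"
  Position 2: "at"
  Position 3: "th"
Bigrams = "de", "ea", "at", "th"


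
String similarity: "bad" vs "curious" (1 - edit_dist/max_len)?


Word 1: "bad" (length 3)
Word 2: "curious" (length 7)
One optimal edit sequence:
  1. insert 'c'  (+1)
  2. insert 'u'  (+1)
  3. insert 'r'  (+1)
  4. insert 'i'  (+1)
  5. substitute 'b' -> 'o'  (+1)
  6. substitute 'a' -> 'u'  (+1)
  7. substitute 'd' -> 's'  (+1)
Edit distance = 7
Max length = max(3, 7) = 7
Similarity = 1 - 7/7
= 0.0000


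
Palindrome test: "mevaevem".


Word: "mevaevem"
Reversed: "meveavem"
Forward == Backward? mevaevem != meveavem
Palindrome = No


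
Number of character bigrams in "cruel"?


Word: "cruel" (length 5)
Number of 2-grams = length - 2 + 1 = 5 - 2 + 1
= 4


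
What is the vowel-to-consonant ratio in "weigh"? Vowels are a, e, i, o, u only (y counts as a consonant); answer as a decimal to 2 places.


Word: "weigh"
Vowels (a,e,i,o,u): 2
Consonants: 3
Ratio = 2/3
= 0.67


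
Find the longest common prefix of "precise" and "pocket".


Word 1: "precise"
Word 2: "pocket"
Comparing from start:
  Pos 0: 'p' == 'p'
  Pos 1: 'r' != 'o' (stop)
LCP = "p" (length 1)


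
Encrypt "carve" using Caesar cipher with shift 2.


Word: "carve"
Shift: 2
Each letter → (letter + shift) mod 26:
  'c' (2) + 2 = 4 → 'e'
  'a' (0) + 2 = 2 → 'c'
  'r' (17) + 2 = 19 → 't'
  'v' (21) + 2 = 23 → 'x'
  'e' (4) + 2 = 6 → 'g'
Result = "ectxg"


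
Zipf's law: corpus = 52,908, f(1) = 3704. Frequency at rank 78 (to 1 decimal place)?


Zipf's law: f(r) = f(1) / r
f(1) = 3704
f(78) = 3704 / 78
= 47.5 occurrences


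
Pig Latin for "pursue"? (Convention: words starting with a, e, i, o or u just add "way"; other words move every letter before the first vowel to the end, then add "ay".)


Word: "pursue"
Starts with consonant(s) → move to end, add 'ay'
Consonant cluster: "p"
Pig Latin = "ursuepay"


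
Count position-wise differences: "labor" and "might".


Comparing character by character (same length = 5):
  Pos 0: 'l' vs 'm' !=
  Pos 1: 'a' vs 'i' !=
  Pos 2: 'b' vs 'g' !=
  Pos 3: 'o' vs 'h' !=
  Pos 4: 'r' vs 't' !=
Hamming distance = 5


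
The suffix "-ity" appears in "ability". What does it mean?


Suffix: -ity
Example: ability = able + -ity, with a spelling change
Meaning = quality of


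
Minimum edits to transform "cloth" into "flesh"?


Word 1: "cloth" (length 5)
Word 2: "flesh" (length 5)
One optimal edit sequence (insert/delete/substitute each cost 1):
  1. substitute 'c' -> 'f'  (+1)
  2. keep 'l'
  3. substitute 'o' -> 'e'  (+1)
  4. substitute 't' -> 's'  (+1)
  5. keep 'h'
Total edit operations: 3
Edit distance = 3


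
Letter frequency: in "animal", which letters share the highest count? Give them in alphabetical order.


Word: "animal"
Letter counts:
  'a': 2
  'i': 1
  'l': 1
  'm': 1
  'n': 1
Maximum count = 2
Most frequent = 'a' (2 times each)


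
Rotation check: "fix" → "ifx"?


Word: "fix", Candidate: "ifx"
Method: check if candidate is substring of word+word
"fixfix" contains "ifx"? No
Is rotation = No


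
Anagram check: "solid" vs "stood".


Word 1: "solid" → sorted: dilos
Word 2: "stood" → sorted: doost
Same letters? dilos != doost
Anagram = No


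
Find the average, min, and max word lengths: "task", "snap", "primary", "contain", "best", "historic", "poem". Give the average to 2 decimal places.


Lengths: "task"=4, "snap"=4, "primary"=7, "contain"=7, "best"=4, "historic"=8, "poem"=4
Sum = 38, Count = 7
Average = 38/7 = 5.43
= avg=5.43, min=4, max=8


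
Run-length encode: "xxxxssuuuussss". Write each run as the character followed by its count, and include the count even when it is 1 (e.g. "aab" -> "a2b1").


String: "xxxxssuuuussss"
Scanning for consecutive runs:
  'x' x 4
  's' x 2
  'u' x 4
  's' x 4
RLE = "x4s2u4s4"


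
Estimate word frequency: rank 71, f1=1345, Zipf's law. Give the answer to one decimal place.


Zipf's law: f(r) = f(1) / r
f(1) = 1345
f(71) = 1345 / 71
= 18.9 occurrences


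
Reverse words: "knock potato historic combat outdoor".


Original: "knock potato historic combat outdoor"
Words (1..n): knock | potato | historic | combat | outdoor
Reversed (n..1): outdoor | combat | historic | potato | knock
Result = "outdoor combat historic potato knock"


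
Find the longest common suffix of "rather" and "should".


Word 1: "rather"
Word 2: "should"
Comparing from end:
  Pos -1: 'r' != 'd' (stop)
LCS = "" (length 0)


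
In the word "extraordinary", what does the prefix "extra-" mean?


Prefix: extra-
Example: extraordinary (extra- + ordinary)
Meaning = beyond


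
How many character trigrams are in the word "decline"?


Word: "decline" (length 7)
Number of 3-grams = length - 3 + 1 = 7 - 3 + 1
= 5


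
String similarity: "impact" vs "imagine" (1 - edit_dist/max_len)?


Word 1: "impact" (length 6)
Word 2: "imagine" (length 7)
One optimal edit sequence:
  1. keep 'i'
  2. keep 'm'
  3. insert 'a'  (+1)
  4. substitute 'p' -> 'g'  (+1)
  5. substitute 'a' -> 'i'  (+1)
  6. substitute 'c' -> 'n'  (+1)
  7. substitute 't' -> 'e'  (+1)
Edit distance = 5
Max length = max(6, 7) = 7
Similarity = 1 - 5/7
= 0.2857


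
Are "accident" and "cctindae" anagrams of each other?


Word 1: "accident" → sorted: accdeint
Word 2: "cctindae" → sorted: accdeint
Same letters? accdeint == accdeint
Anagram = Yes


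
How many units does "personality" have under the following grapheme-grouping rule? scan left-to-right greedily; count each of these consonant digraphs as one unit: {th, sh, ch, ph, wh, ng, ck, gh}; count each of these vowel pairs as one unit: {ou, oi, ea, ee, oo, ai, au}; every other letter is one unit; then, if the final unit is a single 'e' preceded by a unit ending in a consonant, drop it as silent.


Word: "personality" (11 letters)
Left-to-right scan:
  1. 'p' (letter)
  2. 'e' (letter)
  3. 'r' (letter)
  4. 's' (letter)
  5. 'o' (letter)
  6. 'n' (letter)
  7. 'a' (letter)
  8. 'l' (letter)
  9. 'i' (letter)
  10. 't' (letter)
  11. 'y' (letter)
Units from scan: 11
Sound units = 11 units


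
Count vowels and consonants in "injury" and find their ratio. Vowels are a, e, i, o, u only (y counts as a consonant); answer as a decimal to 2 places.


Word: "injury"
Vowels (a,e,i,o,u): 2
Consonants: 4
Ratio = 2/4
= 0.50


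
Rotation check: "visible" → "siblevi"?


Word: "visible", Candidate: "siblevi"
Method: check if candidate is substring of word+word
"visiblevisible" contains "siblevi"? Yes
Is rotation = Yes


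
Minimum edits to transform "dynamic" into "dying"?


Word 1: "dynamic" (length 7)
Word 2: "dying" (length 5)
One optimal edit sequence (insert/delete/substitute each cost 1):
  1. keep 'd'
  2. keep 'y'
  3. delete 'n'  (+1)
  4. delete 'a'  (+1)
  5. substitute 'm' -> 'i'  (+1)
  6. substitute 'i' -> 'n'  (+1)
  7. substitute 'c' -> 'g'  (+1)
Total edit operations: 5
Edit distance = 5


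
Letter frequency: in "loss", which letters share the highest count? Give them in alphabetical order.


Word: "loss"
Letter counts:
  'l': 1
  'o': 1
  's': 2
Maximum count = 2
Most frequent = 's' (2 times each)


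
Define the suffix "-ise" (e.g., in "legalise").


Suffix: -ise
As in: legalise -> legal + -ise
Meaning = to make


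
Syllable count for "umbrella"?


Word: "umbrella"
Syllable breakdown: um | brel | la
Counting: 3 parts
= 3 syllables


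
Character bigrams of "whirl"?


Word: "whirl" (length 5)
Number of bigrams = 5 - 2 + 1 = 4
  Position 0: "wh"
  Position 1: "hi"
  Position 2: "ir"
  Position 3: "rl"
Bigrams = "wh", "hi", "ir", "rl"


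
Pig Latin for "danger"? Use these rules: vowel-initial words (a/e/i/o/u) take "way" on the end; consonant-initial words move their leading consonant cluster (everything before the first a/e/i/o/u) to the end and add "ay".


Word: "danger"
Starts with consonant(s) → move to end, add 'ay'
Consonant cluster: "d"
Pig Latin = "angerday"


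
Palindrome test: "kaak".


Word: "kaak"
Reversed: "kaak"
Forward == Backward? kaak == kaak
Palindrome = Yes


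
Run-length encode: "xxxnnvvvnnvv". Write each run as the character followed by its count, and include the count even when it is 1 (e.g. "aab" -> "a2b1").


String: "xxxnnvvvnnvv"
Scanning for consecutive runs:
  'x' x 3
  'n' x 2
  'v' x 3
  'n' x 2
  'v' x 2
RLE = "x3n2v3n2v2"


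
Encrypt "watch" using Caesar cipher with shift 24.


Word: "watch"
Shift: 24
Each letter → (letter + shift) mod 26:
  'w' (22) + 24 = 20 → 'u'
  'a' (0) + 24 = 24 → 'y'
  't' (19) + 24 = 17 → 'r'
  'c' (2) + 24 = 0 → 'a'
  'h' (7) + 24 = 5 → 'f'
Result = "uyraf"


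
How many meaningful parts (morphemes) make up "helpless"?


Word: "helpless"
Morphemes: help + -less
Each morpheme carries meaning
= 2 morphemes


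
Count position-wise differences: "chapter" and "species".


Comparing character by character (same length = 7):
  Pos 0: 'c' vs 's' !=
  Pos 1: 'h' vs 'p' !=
  Pos 2: 'a' vs 'e' !=
  Pos 3: 'p' vs 'c' !=
  Pos 4: 't' vs 'i' !=
  Pos 5: 'e' vs 'e' =
  Pos 6: 'r' vs 's' !=
Hamming distance = 6


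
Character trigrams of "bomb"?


Word: "bomb" (length 4)
Number of trigrams = 4 - 3 + 1 = 2
  Position 0: "bom"
  Position 1: "omb"
Trigrams = "bom", "omb"


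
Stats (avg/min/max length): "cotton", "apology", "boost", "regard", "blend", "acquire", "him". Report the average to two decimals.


Lengths: "cotton"=6, "apology"=7, "boost"=5, "regard"=6, "blend"=5, "acquire"=7, "him"=3
Sum = 39, Count = 7
Average = 39/7 = 5.57
= avg=5.57, min=3, max=7


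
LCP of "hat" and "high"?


Word 1: "hat"
Word 2: "high"
Comparing from start:
  Pos 0: 'h' == 'h'
  Pos 1: 'a' != 'i' (stop)
LCP = "h" (length 1)


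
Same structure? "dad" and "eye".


Pattern of "dad": [0, 1, 0]
Pattern of "eye": [0, 1, 0]
Patterns match
Same pattern = Yes


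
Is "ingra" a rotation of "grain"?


Word: "grain", Candidate: "ingra"
Method: check if candidate is substring of word+word
"graingrain" contains "ingra"? Yes
Is rotation = Yes


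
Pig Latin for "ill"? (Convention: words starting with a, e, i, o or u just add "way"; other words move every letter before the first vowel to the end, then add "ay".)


Word: "ill"
Starts with vowel → add 'way'
Pig Latin = "illway"


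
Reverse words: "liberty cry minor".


Original: "liberty cry minor"
Words (1..n): liberty | cry | minor
Reversed (n..1): minor | cry | liberty
Result = "minor cry liberty"


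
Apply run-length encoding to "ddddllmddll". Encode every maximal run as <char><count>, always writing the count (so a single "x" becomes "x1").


String: "ddddllmddll"
Scanning for consecutive runs:
  'd' x 4
  'l' x 2
  'm' x 1
  'd' x 2
  'l' x 2
RLE = "d4l2m1d2l2"


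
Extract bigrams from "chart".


Word: "chart" (length 5)
Number of bigrams = 5 - 2 + 1 = 4
  Position 0: "ch"
  Position 1: "ha"
  Position 2: "ar"
  Position 3: "rt"
Bigrams = "ch", "ha", "ar", "rt"


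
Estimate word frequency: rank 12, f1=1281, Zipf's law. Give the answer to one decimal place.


Zipf's law: f(r) = f(1) / r
f(1) = 1281
f(12) = 1281 / 12
= 106.8 occurrences


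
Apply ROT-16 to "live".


Word: "live"
Shift: 16
Each letter → (letter + shift) mod 26:
  'l' (11) + 16 = 1 → 'b'
  'i' (8) + 16 = 24 → 'y'
  'v' (21) + 16 = 11 → 'l'
  'e' (4) + 16 = 20 → 'u'
Result = "bylu"


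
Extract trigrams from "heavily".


Word: "heavily" (length 7)
Number of trigrams = 7 - 3 + 1 = 5
  Position 0: "hea"
  Position 1: "eav"
  Position 2: "avi"
  Position 3: "vil"
  Position 4: "ily"
Trigrams = "hea", "eav", "avi", "vil", "ily"


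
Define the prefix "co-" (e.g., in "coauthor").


Prefix: co-
Example: coauthor = co- + author
Meaning = together


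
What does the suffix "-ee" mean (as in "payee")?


Suffix: -ee
Example: payee (pay + -ee)
Meaning = one who receives


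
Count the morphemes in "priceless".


Word: "priceless"
Morphemes: price | -less
Each morpheme carries meaning
= 2 morphemes


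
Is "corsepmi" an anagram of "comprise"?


Word 1: "comprise" → sorted: ceimoprs
Word 2: "corsepmi" → sorted: ceimoprs
Same letters? ceimoprs == ceimoprs
Anagram = Yes


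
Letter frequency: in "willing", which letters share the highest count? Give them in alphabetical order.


Word: "willing"
Letter counts:
  'g': 1
  'i': 2
  'l': 2
  'n': 1
  'w': 1
Maximum count = 2
Most frequent = 'i', 'l' (2 times each)


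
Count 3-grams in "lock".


Word: "lock" (length 4)
Number of 3-grams = length - 3 + 1 = 4 - 3 + 1
= 2


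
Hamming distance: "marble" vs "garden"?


Comparing character by character (same length = 6):
  Pos 0: 'm' vs 'g' !=
  Pos 1: 'a' vs 'a' =
  Pos 2: 'r' vs 'r' =
  Pos 3: 'b' vs 'd' !=
  Pos 4: 'l' vs 'e' !=
  Pos 5: 'e' vs 'n' !=
Hamming distance = 4


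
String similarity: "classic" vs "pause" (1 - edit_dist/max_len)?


Word 1: "classic" (length 7)
Word 2: "pause" (length 5)
One optimal edit sequence:
  1. delete 'c'  (+1)
  2. substitute 'l' -> 'p'  (+1)
  3. keep 'a'
  4. substitute 's' -> 'u'  (+1)
  5. keep 's'
  6. delete 'i'  (+1)
  7. substitute 'c' -> 'e'  (+1)
Edit distance = 5
Max length = max(7, 5) = 7
Similarity = 1 - 5/7
= 0.2857


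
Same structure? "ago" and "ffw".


Pattern of "ago": [0, 1, 2]
Pattern of "ffw": [0, 0, 1]
Patterns do not match
Same pattern = No


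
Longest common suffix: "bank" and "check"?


Word 1: "bank"
Word 2: "check"
Comparing from end:
  Pos -1: 'k' == 'k'
  Pos -2: 'n' != 'c' (stop)
LCS = "k" (length 1)


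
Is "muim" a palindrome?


Word: "muim"
Reversed: "mium"
Forward == Backward? muim != mium
Palindrome = No


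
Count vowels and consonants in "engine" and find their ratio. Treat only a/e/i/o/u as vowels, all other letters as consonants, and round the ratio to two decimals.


Word: "engine"
Vowels (a,e,i,o,u): 3
Consonants: 3
Ratio = 3/3
= 1.00


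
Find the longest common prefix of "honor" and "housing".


Word 1: "honor"
Word 2: "housing"
Comparing from start:
  Pos 0: 'h' == 'h'
  Pos 1: 'o' == 'o'
  Pos 2: 'n' != 'u' (stop)
LCP = "ho" (length 2)


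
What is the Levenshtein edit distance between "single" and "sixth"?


Word 1: "single" (length 6)
Word 2: "sixth" (length 5)
One optimal edit sequence (insert/delete/substitute each cost 1):
  1. keep 's'
  2. keep 'i'
  3. delete 'n'  (+1)
  4. substitute 'g' -> 'x'  (+1)
  5. substitute 'l' -> 't'  (+1)
  6. substitute 'e' -> 'h'  (+1)
Total edit operations: 4
Edit distance = 4


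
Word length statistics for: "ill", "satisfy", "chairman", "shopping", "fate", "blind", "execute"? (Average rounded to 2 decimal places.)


Lengths: "ill"=3, "satisfy"=7, "chairman"=8, "shopping"=8, "fate"=4, "blind"=5, "execute"=7
Sum = 42, Count = 7
Average = 42/7 = 6.00
= avg=6.00, min=3, max=8


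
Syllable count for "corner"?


Word: "corner"
Syllable breakdown: cor-ner
Counting: 2 parts
= 2 syllables


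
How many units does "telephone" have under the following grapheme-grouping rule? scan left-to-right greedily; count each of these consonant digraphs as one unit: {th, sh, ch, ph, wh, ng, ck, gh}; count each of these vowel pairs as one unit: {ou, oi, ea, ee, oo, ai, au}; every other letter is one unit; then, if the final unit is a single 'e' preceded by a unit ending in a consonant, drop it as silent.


Word: "telephone" (9 letters)
Left-to-right scan:
  (1) 't' (letter)
  (2) 'e' (letter)
  (3) 'l' (letter)
  (4) 'e' (letter)
  (5) 'ph' (digraph)
  (6) 'o' (letter)
  (7) 'n' (letter)
  (8) 'e' (letter)
Units from scan: 8
Final unit is 'e' after a consonant -> drop as silent (-1)
Sound units = 7 units


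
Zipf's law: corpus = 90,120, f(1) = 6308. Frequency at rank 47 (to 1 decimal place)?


Zipf's law: f(r) = f(1) / r
f(1) = 6308
f(47) = 6308 / 47
= 134.2 occurrences


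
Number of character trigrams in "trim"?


Word: "trim" (length 4)
Number of 3-grams = length - 3 + 1 = 4 - 3 + 1
= 2


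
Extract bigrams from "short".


Word: "short" (length 5)
Number of bigrams = 5 - 2 + 1 = 4
  Position 0: "sh"
  Position 1: "ho"
  Position 2: "or"
  Position 3: "rt"
Bigrams = "sh", "ho", "or", "rt"


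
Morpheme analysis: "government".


Word: "government"
Morphemes: govern | -ment
Each morpheme carries meaning
= 2 morphemes


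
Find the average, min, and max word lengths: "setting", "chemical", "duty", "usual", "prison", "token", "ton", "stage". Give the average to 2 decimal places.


Lengths: "setting"=7, "chemical"=8, "duty"=4, "usual"=5, "prison"=6, "token"=5, "ton"=3, "stage"=5
Sum = 43, Count = 8
Average = 43/8 = 5.38
= avg=5.38, min=3, max=8


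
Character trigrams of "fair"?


Word: "fair" (length 4)
Number of trigrams = 4 - 3 + 1 = 2
  Position 0: "fai"
  Position 1: "air"
Trigrams = "fai", "air"


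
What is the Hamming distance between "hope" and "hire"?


Comparing character by character (same length = 4):
  Pos 0: 'h' vs 'h' =
  Pos 1: 'o' vs 'i' !=
  Pos 2: 'p' vs 'r' !=
  Pos 3: 'e' vs 'e' =
Hamming distance = 2


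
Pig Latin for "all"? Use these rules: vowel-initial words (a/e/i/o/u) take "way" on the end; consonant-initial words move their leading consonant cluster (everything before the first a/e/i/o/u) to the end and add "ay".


Word: "all"
Starts with vowel → add 'way'
Pig Latin = "allway"


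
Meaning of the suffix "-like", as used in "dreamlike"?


Suffix: -like
As in: dreamlike -> dream + -like
Meaning = resembling


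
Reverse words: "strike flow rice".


Original: "strike flow rice"
Words (1..n): strike | flow | rice
Reversed (n..1): rice | flow | strike
Result = "rice flow strike"


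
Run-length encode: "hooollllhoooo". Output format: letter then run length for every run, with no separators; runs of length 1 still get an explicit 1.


String: "hooollllhoooo"
Scanning for consecutive runs:
  'h' x 1
  'o' x 3
  'l' x 4
  'h' x 1
  'o' x 4
RLE = "h1o3l4h1o4"


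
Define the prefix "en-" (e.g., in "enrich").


Prefix: en-
Example: enrich (en- + rich)
Meaning = cause to / put into


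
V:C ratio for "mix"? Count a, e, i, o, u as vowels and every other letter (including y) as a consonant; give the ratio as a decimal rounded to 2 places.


Word: "mix"
Vowels (a,e,i,o,u): 1
Consonants: 2
Ratio = 1/2
= 0.50


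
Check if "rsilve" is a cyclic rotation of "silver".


Word: "silver", Candidate: "rsilve"
Method: check if candidate is substring of word+word
"silversilver" contains "rsilve"? Yes
Is rotation = Yes


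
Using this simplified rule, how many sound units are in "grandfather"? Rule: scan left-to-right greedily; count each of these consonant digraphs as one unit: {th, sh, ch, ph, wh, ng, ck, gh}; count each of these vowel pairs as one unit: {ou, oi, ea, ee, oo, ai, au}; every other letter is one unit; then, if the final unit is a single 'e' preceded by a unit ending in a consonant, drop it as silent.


Word: "grandfather" (11 letters)
Left-to-right scan:
  [1] 'g' (letter)
  [2] 'r' (letter)
  [3] 'a' (letter)
  [4] 'n' (letter)
  [5] 'd' (letter)
  [6] 'f' (letter)
  [7] 'a' (letter)
  [8] 'th' (digraph)
  [9] 'e' (letter)
  [10] 'r' (letter)
Units from scan: 10
Sound units = 10 units


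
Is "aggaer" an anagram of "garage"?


Word 1: "garage" → sorted: aaeggr
Word 2: "aggaer" → sorted: aaeggr
Same letters? aaeggr == aaeggr
Anagram = Yes


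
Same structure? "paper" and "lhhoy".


Pattern of "paper": [0, 1, 0, 2, 3]
Pattern of "lhhoy": [0, 1, 1, 2, 3]
Patterns do not match
Same pattern = No


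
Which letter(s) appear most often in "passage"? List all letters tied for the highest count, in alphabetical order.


Word: "passage"
Letter counts:
  'a': 2
  'e': 1
  'g': 1
  'p': 1
  's': 2
Maximum count = 2
Most frequent = 'a', 's' (2 times each)


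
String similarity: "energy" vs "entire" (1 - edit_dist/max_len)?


Word 1: "energy" (length 6)
Word 2: "entire" (length 6)
One optimal edit sequence:
  1. keep 'e'
  2. keep 'n'
  3. substitute 'e' -> 't'  (+1)
  4. substitute 'r' -> 'i'  (+1)
  5. substitute 'g' -> 'r'  (+1)
  6. substitute 'y' -> 'e'  (+1)
Edit distance = 4
Max length = max(6, 6) = 6
Similarity = 1 - 4/6
= 0.3333


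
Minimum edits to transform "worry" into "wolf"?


Word 1: "worry" (length 5)
Word 2: "wolf" (length 4)
One optimal edit sequence (insert/delete/substitute each cost 1):
  1. keep 'w'
  2. keep 'o'
  3. delete 'r'  (+1)
  4. substitute 'r' -> 'l'  (+1)
  5. substitute 'y' -> 'f'  (+1)
Total edit operations: 3
Edit distance = 3


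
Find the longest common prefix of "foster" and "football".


Word 1: "foster"
Word 2: "football"
Comparing from start:
  Pos 0: 'f' == 'f'
  Pos 1: 'o' == 'o'
  Pos 2: 's' != 'o' (stop)
LCP = "fo" (length 2)


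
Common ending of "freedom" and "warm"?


Word 1: "freedom"
Word 2: "warm"
Comparing from end:
  Pos -1: 'm' == 'm'
  Pos -2: 'o' != 'r' (stop)
LCS = "m" (length 1)


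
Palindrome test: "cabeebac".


Word: "cabeebac"
Reversed: "cabeebac"
Forward == Backward? cabeebac == cabeebac
Palindrome = Yes


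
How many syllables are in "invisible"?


Word: "invisible"
Syllable breakdown: in | vis | i | ble
Counting: 4 parts
= 4 syllables


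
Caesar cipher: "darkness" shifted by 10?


Word: "darkness"
Shift: 10
Each letter → (letter + shift) mod 26:
  'd' (3) + 10 = 13 → 'n'
  'a' (0) + 10 = 10 → 'k'
  'r' (17) + 10 = 1 → 'b'
  'k' (10) + 10 = 20 → 'u'
  'n' (13) + 10 = 23 → 'x'
  'e' (4) + 10 = 14 → 'o'
  's' (18) + 10 = 2 → 'c'
  's' (18) + 10 = 2 → 'c'
Result = "nkbuxocc"


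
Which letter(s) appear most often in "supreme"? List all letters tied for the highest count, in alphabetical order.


Word: "supreme"
Letter counts:
  'e': 2
  'm': 1
  'p': 1
  'r': 1
  's': 1
  'u': 1
Maximum count = 2
Most frequent = 'e' (2 times each)


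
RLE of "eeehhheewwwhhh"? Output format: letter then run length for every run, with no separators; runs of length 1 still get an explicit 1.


String: "eeehhheewwwhhh"
Scanning for consecutive runs:
  'e' x 3
  'h' x 3
  'e' x 2
  'w' x 3
  'h' x 3
RLE = "e3h3e2w3h3"


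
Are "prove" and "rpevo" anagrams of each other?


Word 1: "prove" → sorted: eoprv
Word 2: "rpevo" → sorted: eoprv
Same letters? eoprv == eoprv
Anagram = Yes


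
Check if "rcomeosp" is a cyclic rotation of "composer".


Word: "composer", Candidate: "rcomeosp"
Method: check if candidate is substring of word+word
"composercomposer" contains "rcomeosp"? No
Is rotation = No


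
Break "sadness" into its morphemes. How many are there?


Word: "sadness"
Morphemes: sad | -ness
Each morpheme carries meaning
= 2 morphemes


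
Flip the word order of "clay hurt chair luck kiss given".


Original: "clay hurt chair luck kiss given"
Words (1..n): clay | hurt | chair | luck | kiss | given
Reversed (n..1): given | kiss | luck | chair | hurt | clay
Result = "given kiss luck chair hurt clay"


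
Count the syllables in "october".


Word: "october"
Syllable breakdown: oc-to-ber
Counting: 3 parts
= 3 syllables


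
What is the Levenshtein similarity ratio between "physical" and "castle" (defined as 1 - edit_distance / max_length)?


Word 1: "physical" (length 8)
Word 2: "castle" (length 6)
One optimal edit sequence:
  1. delete 'p'  (+1)
  2. substitute 'h' -> 'c'  (+1)
  3. substitute 'y' -> 'a'  (+1)
  4. keep 's'
  5. delete 'i'  (+1)
  6. substitute 'c' -> 't'  (+1)
  7. substitute 'a' -> 'l'  (+1)
  8. substitute 'l' -> 'e'  (+1)
Edit distance = 7
Max length = max(8, 6) = 8
Similarity = 1 - 7/8
= 0.1250


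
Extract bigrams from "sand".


Word: "sand" (length 4)
Number of bigrams = 4 - 2 + 1 = 3
  Position 0: "sa"
  Position 1: "an"
  Position 2: "nd"
Bigrams = "sa", "an", "nd"


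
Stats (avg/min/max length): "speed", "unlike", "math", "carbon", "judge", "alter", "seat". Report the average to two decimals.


Lengths: "speed"=5, "unlike"=6, "math"=4, "carbon"=6, "judge"=5, "alter"=5, "seat"=4
Sum = 35, Count = 7
Average = 35/7 = 5.00
= avg=5.00, min=4, max=6


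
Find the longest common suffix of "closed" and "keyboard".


Word 1: "closed"
Word 2: "keyboard"
Comparing from end:
  Pos -1: 'd' == 'd'
  Pos -2: 'e' != 'r' (stop)
LCS = "d" (length 1)


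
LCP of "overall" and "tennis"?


Word 1: "overall"
Word 2: "tennis"
Comparing from start:
  Pos 0: 'o' != 't' (stop)
LCP = "" (length 0)


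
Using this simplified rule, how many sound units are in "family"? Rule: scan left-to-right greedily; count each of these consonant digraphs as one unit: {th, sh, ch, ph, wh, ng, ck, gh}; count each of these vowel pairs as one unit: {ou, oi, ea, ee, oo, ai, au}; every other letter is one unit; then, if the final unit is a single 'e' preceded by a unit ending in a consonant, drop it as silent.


Word: "family" (6 letters)
Left-to-right scan:
  1. 'f' (letter)
  2. 'a' (letter)
  3. 'm' (letter)
  4. 'i' (letter)
  5. 'l' (letter)
  6. 'y' (letter)
Units from scan: 6
Sound units = 6 units


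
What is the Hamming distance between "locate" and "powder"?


Comparing character by character (same length = 6):
  Pos 0: 'l' vs 'p' !=
  Pos 1: 'o' vs 'o' =
  Pos 2: 'c' vs 'w' !=
  Pos 3: 'a' vs 'd' !=
  Pos 4: 't' vs 'e' !=
  Pos 5: 'e' vs 'r' !=
Hamming distance = 5


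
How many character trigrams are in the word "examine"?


Word: "examine" (length 7)
Number of 3-grams = length - 3 + 1 = 7 - 3 + 1
= 5


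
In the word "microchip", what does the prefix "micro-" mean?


Prefix: micro-
Example: microchip = micro- + chip
Meaning = small


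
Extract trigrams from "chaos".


Word: "chaos" (length 5)
Number of trigrams = 5 - 3 + 1 = 3
  Position 0: "cha"
  Position 1: "hao"
  Position 2: "aos"
Trigrams = "cha", "hao", "aos"


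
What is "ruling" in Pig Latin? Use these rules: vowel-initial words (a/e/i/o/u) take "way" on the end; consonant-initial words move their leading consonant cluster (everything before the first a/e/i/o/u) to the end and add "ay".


Word: "ruling"
Starts with consonant(s) → move to end, add 'ay'
Consonant cluster: "r"
Pig Latin = "ulingray"
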